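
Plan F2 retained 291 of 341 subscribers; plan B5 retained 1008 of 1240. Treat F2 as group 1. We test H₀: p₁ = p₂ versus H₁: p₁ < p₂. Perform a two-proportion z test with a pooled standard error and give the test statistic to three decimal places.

z = 1.729

p̂₁ = 291/341 ≈ 0.85337, p̂₂ = 1008/1240 ≈ 0.81290.
Pooled p̂ = (291+1008)/(341+1240) = 1299/1581 = 0.82163.
SE = √(p̂(1−p̂)(1/n₁+1/n₂)) = √(0.82163·0.17837·0.003739) = √(0.000547962) = 0.02341.
z = (0.85337 − 0.81290)/0.02341 = 0.04047/0.02341 = 1.729.
p-value = P(Z < 1.729) ≈ 0.9581.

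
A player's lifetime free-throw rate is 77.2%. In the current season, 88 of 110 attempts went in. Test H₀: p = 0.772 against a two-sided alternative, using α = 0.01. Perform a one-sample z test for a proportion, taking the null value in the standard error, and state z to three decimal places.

z = 0.700

p̂ = 88/110 = 0.80000.
SE = √(p₀(1−p₀)/n) = √(0.17602/110) = 0.04000.
z = (0.80000 − 0.772)/0.04000 = 0.02800/0.04000 = 0.700.
p-value = 2·P(Z > 0.700) ≈ 0.4839, so at α = 0.01 we fail to reject H₀.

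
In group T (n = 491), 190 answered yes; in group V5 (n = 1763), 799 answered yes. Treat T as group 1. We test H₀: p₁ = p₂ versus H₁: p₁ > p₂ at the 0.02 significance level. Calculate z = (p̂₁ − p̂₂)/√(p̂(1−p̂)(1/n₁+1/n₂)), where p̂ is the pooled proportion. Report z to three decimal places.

p̂₁ = 190/491 = 0.38697, p̂₂ = 799/1763 = 0.45320.
Pooled p̂ = (190+799)/(491+1763) = 989/2254 = 0.43878.
SE = √(p̂(1−p̂)(1/n₁+1/n₂)) = √(0.43878·0.56122·0.00260387) = √(0.000641208) = 0.02532.
z = (0.38697 − 0.45320)/0.02532 = -0.06623/0.02532 = -2.616.
p-value = P(Z > -2.616) ≈ 0.9956, so at α = 0.02 we fail to reject H₀.

z = -2.616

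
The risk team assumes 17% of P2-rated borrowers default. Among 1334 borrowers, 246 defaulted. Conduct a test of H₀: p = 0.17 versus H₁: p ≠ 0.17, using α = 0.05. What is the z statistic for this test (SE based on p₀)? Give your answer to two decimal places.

p̂ = 246/1334 ≈ 0.1844.
Standard error under H₀: √(0.17×0.83/1334) = 0.0103.
z = (0.1844 − 0.17)/0.0103 = 0.0144/0.0103 = 1.40.
Two-sided p-value ≈ 2·Φ(−1.401) = 0.1612, so at α = 0.05 we fail to reject H₀.

z = 1.40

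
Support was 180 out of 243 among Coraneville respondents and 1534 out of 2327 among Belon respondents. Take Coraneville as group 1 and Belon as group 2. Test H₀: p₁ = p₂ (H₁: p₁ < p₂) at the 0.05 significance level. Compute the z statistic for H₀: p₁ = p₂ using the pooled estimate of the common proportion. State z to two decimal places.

z = 2.57

p̂₁ = 180/243 ≈ 0.74074, p̂₂ = 1534/2327 ≈ 0.65922.
Pooled p̂ = (180+1534)/(243+2327) = 1714/2570 = 0.66693.
SE = √(p̂(1−p̂)(1/n₁+1/n₂)) = √(0.66693·0.33307·0.00454496) = √(0.0010096) = 0.03177.
z = (0.74074 − 0.65922)/0.03177 = 0.08152/0.03177 = 2.57.
p-value = P(Z < 2.566) ≈ 0.9949, so at α = 0.05 we fail to reject H₀.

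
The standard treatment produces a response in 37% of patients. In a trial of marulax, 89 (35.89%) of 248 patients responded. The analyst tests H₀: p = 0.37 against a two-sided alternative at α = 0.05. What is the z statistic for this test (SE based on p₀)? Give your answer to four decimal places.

p̂ = 89/248 ≈ 0.358871.
Standard error under H₀: √(0.37×0.63/248) = 0.030658.
z = (0.358871 − 0.37)/0.030658 = -0.011129/0.030658 = -0.3630.
Two-sided p-value ≈ 2·Φ(−0.363) = 0.7166; since p > α = 0.05, fail to reject H₀.

z = -0.3630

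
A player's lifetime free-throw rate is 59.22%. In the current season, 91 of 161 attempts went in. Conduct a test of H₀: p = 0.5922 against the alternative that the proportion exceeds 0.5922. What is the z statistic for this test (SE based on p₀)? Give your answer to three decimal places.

z = -0.697

p̂ = 91/161 = 0.56522.
Under H₀, SE = √(0.5922·0.4078/161) = √(0.00149999) = 0.03873.
z = (0.56522 − 0.5922)/0.03873 = -0.02698/0.03873 = -0.697.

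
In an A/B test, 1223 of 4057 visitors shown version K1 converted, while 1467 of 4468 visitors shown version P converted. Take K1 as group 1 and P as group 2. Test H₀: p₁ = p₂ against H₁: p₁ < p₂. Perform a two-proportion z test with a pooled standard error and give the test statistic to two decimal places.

p̂₁ = 1223/4057 ≈ 0.30145, p̂₂ = 1467/4468 ≈ 0.32833.
Pooled p̂ = (1223+1467)/(4057+4468) = 2690/8525 = 0.31554.
SE = √(p̂(1−p̂)(1/n₁+1/n₂)) = √(0.31554·0.68446·0.000470301) = √(0.000101574) = 0.01008.
z = (0.30145 − 0.32833)/0.01008 = -0.02688/0.01008 = -2.67.

z = -2.67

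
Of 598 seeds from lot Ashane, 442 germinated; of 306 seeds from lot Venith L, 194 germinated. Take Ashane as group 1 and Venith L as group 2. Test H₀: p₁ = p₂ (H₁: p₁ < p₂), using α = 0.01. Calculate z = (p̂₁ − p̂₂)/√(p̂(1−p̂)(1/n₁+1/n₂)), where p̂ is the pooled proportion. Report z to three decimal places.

z = 3.276

p̂₁ = 442/598 ≈ 0.7391304, p̂₂ = 194/306 ≈ 0.6339869.
Pooled p̂ = (442+194)/(598+306) = 636/904 = 0.7035398.
SE = √(0.208572 × 0.00494021) = 0.0320997.
z = (0.7391304 − 0.6339869)/0.0320997 = 0.1051435/0.0320997 = 3.276.
p-value = P(Z < 3.276) ≈ 0.9995. With α = 0.01, fail to reject H₀.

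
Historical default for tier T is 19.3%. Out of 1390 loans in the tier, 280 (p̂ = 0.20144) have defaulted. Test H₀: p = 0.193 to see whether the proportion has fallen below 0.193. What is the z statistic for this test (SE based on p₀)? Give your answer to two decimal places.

z = 0.80

p̂ = 280/1390 = 0.20144.
Under H₀, SE = √(0.193·0.807/1390) = √(0.000112051) = 0.01059.
z = (0.20144 − 0.193)/0.01059 = 0.00844/0.01059 = 0.80.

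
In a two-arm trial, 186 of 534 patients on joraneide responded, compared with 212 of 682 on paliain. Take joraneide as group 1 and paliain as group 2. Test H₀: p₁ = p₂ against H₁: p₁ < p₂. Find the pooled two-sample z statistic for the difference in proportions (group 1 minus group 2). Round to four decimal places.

p̂₁ = 186/534 = 0.3483146, p̂₂ = 212/682 = 0.3108504.
Pooled p̂ = (186+212)/(534+682) = 398/1216 = 0.3273026.
SE = √(0.220176 × 0.00333893) = 0.0271137.
z = (0.3483146 − 0.3108504)/0.0271137 = 0.0374642/0.0271137 = 1.3817.
p-value = P(Z < 1.382) ≈ 0.9165.

z = 1.3817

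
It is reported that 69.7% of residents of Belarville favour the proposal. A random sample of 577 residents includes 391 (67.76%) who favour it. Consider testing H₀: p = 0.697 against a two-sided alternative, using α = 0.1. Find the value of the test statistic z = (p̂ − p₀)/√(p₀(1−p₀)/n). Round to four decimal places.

z = -1.0118

p̂ = 391/577 ≈ 0.677643.
SE = √(p₀(1−p₀)/n) = √(0.21119/577) = 0.019132.
z = (0.677643 − 0.697)/0.019132 = -0.019357/0.019132 = -1.0118.
Two-sided p-value ≈ 2·Φ(−1.012) = 0.3116. With α = 0.1, fail to reject H₀.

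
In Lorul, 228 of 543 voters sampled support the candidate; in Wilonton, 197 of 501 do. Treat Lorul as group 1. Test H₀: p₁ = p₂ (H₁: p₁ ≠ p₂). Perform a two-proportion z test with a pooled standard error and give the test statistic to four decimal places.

p̂₁ = 228/543 = 0.419890, p̂₂ = 197/501 = 0.393214.
Pooled p̂ = (228+197)/(543+501) = 425/1044 = 0.407088.
SE = √(p̂(1−p̂)(1/n₁+1/n₂)) = √(0.407088·0.592912·0.00383763) = √(0.000926278) = 0.030435.
z = (0.419890 − 0.393214)/0.030435 = 0.026676/0.030435 = 0.8765.

z = 0.8765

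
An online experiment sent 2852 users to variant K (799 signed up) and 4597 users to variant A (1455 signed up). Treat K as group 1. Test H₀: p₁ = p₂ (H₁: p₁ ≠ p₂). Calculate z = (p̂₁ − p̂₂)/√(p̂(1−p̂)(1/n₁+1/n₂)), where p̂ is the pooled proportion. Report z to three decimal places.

z = -3.320

p̂₁ = 799/2852 ≈ 0.280154, p̂₂ = 1455/4597 ≈ 0.316511.
Pooled p̂ = (799+1455)/(2852+4597) = 2254/7449 = 0.302591.
SE = √(0.21103 × 0.000568164) = 0.010950.
z = (0.280154 − 0.316511)/0.010950 = -0.036357/0.010950 = -3.320.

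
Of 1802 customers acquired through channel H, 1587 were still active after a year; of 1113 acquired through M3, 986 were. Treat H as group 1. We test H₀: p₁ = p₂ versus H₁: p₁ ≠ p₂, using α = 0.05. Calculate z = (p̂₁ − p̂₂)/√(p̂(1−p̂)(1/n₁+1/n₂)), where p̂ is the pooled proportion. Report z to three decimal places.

p̂₁ = 1587/1802 = 0.88069, p̂₂ = 986/1113 = 0.88589.
Pooled p̂ = (1587+986)/(1802+1113) = 2573/2915 = 0.88268.
SE = √(0.103559 × 0.00145341) = 0.01227.
z = (0.88069 − 0.88589)/0.01227 = -0.00520/0.01227 = -0.424.
Two-sided p-value ≈ 2·Φ(−0.424) = 0.6713. With α = 0.05, fail to reject H₀.

z = -0.424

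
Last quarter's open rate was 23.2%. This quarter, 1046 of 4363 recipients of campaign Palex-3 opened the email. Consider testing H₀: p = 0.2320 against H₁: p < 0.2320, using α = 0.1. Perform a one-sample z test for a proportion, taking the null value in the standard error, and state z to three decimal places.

z = 1.212

p̂ = 1046/4363 ≈ 0.239743.
SE = √(p₀(1−p₀)/n) = √(0.17818/4363) = 0.006390.
z = (0.239743 − 0.232)/0.006390 = 0.007743/0.006390 = 1.212.
p-value = P(Z < 1.212) ≈ 0.8872; since p > α = 0.1, fail to reject H₀.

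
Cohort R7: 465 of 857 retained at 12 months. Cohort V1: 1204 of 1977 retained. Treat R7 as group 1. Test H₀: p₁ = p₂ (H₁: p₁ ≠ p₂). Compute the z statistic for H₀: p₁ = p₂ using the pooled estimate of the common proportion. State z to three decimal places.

p̂₁ = 465/857 = 0.542590, p̂₂ = 1204/1977 = 0.609004.
Pooled p̂ = (465+1204)/(857+1977) = 1669/2834 = 0.588920.
SE = √(0.242093 × 0.00167268) = 0.020123.
z = (0.542590 − 0.609004)/0.020123 = -0.066414/0.020123 = -3.300.

z = -3.300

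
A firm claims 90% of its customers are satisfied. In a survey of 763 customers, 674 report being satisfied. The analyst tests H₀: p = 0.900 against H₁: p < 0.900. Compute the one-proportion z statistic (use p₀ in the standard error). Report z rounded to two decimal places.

z = -1.53

p̂ = 674/763 = 0.88336.
Standard error under H₀: √(0.9×0.1/763) = 0.01086.
z = (0.88336 − 0.9)/0.01086 = -0.01664/0.01086 = -1.53.
p-value = P(Z < -1.533) ≈ 0.0627.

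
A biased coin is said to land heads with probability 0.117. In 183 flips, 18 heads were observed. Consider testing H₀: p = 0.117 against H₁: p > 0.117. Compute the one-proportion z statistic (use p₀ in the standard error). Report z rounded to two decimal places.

z = -0.78

p̂ = 18/183 ≈ 0.0984.
Standard error under H₀: √(0.117×0.883/183) = 0.0238.
z = (0.0984 − 0.117)/0.0238 = -0.0186/0.0238 = -0.78.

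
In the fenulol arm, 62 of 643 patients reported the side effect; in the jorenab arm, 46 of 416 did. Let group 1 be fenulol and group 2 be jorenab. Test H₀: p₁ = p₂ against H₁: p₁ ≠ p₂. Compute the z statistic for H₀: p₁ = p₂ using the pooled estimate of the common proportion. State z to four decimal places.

p̂₁ = 62/643 = 0.096423, p̂₂ = 46/416 = 0.110577.
Pooled p̂ = (62+46)/(643+416) = 108/1059 = 0.101983.
SE = √(p̂(1−p̂)(1/n₁+1/n₂)) = √(0.101983·0.898017·0.00395906) = √(0.00036258) = 0.019042.
z = (0.096423 − 0.110577)/0.019042 = -0.014154/0.019042 = -0.7433.

z = -0.7433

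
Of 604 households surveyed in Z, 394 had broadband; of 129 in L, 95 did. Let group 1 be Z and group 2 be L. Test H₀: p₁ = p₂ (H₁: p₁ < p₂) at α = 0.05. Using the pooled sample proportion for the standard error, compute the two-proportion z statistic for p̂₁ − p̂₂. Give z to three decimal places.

z = -1.840

p̂₁ = 394/604 = 0.65232, p̂₂ = 95/129 = 0.73643.
Pooled p̂ = (394+95)/(604+129) = 489/733 = 0.66712.
SE = √(p̂(1−p̂)(1/n₁+1/n₂)) = √(0.66712·0.33288·0.00940757) = √(0.00208914) = 0.04571.
z = (0.65232 − 0.73643)/0.04571 = -0.08411/0.04571 = -1.840.
p-value = P(Z < -1.840) ≈ 0.0329, so at α = 0.05 we reject H₀.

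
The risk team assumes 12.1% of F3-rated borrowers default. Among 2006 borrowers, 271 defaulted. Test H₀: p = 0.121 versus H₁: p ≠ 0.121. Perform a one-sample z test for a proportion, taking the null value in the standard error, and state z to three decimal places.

z = 1.936

p̂ = 271/2006 = 0.135095.
Under H₀, SE = √(0.121·0.879/2006) = √(5.30204e-05) = 0.007282.
z = (0.135095 − 0.121)/0.007282 = 0.014095/0.007282 = 1.936.
Two-sided p-value ≈ 2·Φ(−1.936) = 0.0529.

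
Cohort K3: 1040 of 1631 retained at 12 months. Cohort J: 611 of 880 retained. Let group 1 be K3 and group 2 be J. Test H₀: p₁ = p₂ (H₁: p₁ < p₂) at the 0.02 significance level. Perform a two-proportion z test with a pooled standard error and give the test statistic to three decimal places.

z = -2.855

p̂₁ = 1040/1631 = 0.63765, p̂₂ = 611/880 = 0.69432.
Pooled p̂ = (1040+611)/(1631+880) = 1651/2511 = 0.65751.
SE = √(p̂(1−p̂)(1/n₁+1/n₂)) = √(0.65751·0.34249·0.00174948) = √(0.000393969) = 0.01985.
z = (0.63765 − 0.69432)/0.01985 = -0.05667/0.01985 = -2.855.
p-value = P(Z < -2.855) ≈ 0.0022; since p < α = 0.02, reject H₀.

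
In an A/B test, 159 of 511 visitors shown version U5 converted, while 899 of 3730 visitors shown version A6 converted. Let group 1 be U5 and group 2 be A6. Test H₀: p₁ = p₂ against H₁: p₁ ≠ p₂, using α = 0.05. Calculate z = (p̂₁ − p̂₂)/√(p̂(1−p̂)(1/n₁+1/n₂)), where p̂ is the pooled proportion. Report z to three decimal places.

p̂₁ = 159/511 = 0.31115, p̂₂ = 899/3730 = 0.24102.
Pooled p̂ = (159+899)/(511+3730) = 1058/4241 = 0.24947.
SE = √(p̂(1−p̂)(1/n₁+1/n₂)) = √(0.24947·0.75053·0.00222504) = √(0.000416605) = 0.02041.
z = (0.31115 − 0.24102)/0.02041 = 0.07013/0.02041 = 3.436.
Two-sided p-value ≈ 2·Φ(−3.436) = 0.0006; since p < α = 0.05, reject H₀.

z = 3.436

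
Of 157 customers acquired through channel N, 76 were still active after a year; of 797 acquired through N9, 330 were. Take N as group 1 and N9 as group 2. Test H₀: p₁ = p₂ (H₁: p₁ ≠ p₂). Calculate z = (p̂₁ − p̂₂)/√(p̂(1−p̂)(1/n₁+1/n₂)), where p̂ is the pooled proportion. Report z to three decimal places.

p̂₁ = 76/157 = 0.48408, p̂₂ = 330/797 = 0.41405.
Pooled p̂ = (76+330)/(157+797) = 406/954 = 0.42558.
SE = √(0.244461 × 0.00762413) = 0.04317.
z = (0.48408 − 0.41405)/0.04317 = 0.07003/0.04317 = 1.622.
Two-sided p-value ≈ 2·Φ(−1.622) = 0.1048.

z = 1.622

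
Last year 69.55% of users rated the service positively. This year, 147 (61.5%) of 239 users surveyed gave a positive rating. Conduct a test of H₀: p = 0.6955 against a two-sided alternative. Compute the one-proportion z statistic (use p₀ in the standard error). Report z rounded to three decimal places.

p̂ = 147/239 = 0.61506.
Under H₀, SE = √(0.6955·0.3045/239) = √(0.000886108) = 0.02977.
z = (0.61506 − 0.6955)/0.02977 = -0.08044/0.02977 = -2.702.
p-value = 2·P(Z > 2.702) ≈ 0.0069.

z = -2.702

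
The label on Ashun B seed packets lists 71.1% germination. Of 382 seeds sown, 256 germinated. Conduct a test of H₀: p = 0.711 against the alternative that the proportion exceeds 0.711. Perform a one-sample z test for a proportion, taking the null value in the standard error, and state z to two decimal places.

p̂ = 256/382 = 0.6702.
SE = √(p₀(1−p₀)/n) = √(0.20548/382) = 0.0232.
z = (0.6702 − 0.711)/0.0232 = -0.0408/0.0232 = -1.76.
p-value = P(Z > -1.761) ≈ 0.9609.

z = -1.76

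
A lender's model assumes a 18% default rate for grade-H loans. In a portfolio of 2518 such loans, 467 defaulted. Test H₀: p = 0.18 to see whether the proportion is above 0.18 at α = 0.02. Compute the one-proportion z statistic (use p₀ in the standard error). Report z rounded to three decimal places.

p̂ = 467/2518 ≈ 0.185465.
Under H₀, SE = √(0.18·0.82/2518) = √(5.8618e-05) = 0.007656.
z = (0.185465 − 0.18)/0.007656 = 0.005465/0.007656 = 0.714.
p-value = P(Z > 0.714) ≈ 0.2377; since p > α = 0.02, fail to reject H₀.

z = 0.714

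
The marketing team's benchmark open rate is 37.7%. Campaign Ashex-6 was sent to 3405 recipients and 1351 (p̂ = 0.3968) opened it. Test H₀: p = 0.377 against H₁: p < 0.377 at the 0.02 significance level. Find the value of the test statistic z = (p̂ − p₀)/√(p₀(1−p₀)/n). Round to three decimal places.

z = 2.380

p̂ = 1351/3405 ≈ 0.396769.
SE = √(p₀(1−p₀)/n) = √(0.23487/3405) = 0.008305.
z = (0.396769 − 0.377)/0.008305 = 0.019769/0.008305 = 2.380.
p-value = P(Z < 2.380) ≈ 0.9914. With α = 0.02, fail to reject H₀.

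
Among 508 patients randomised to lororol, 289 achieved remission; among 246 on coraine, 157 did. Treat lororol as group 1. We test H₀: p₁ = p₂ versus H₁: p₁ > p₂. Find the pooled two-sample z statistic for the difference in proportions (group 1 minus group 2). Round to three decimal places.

z = -1.815

p̂₁ = 289/508 = 0.56890, p̂₂ = 157/246 = 0.63821.
Pooled p̂ = (289+157)/(508+246) = 446/754 = 0.59151.
SE = √(p̂(1−p̂)(1/n₁+1/n₂)) = √(0.59151·0.40849·0.00603354) = √(0.00145786) = 0.03818.
z = (0.56890 − 0.63821)/0.03818 = -0.06931/0.03818 = -1.815.
p-value = P(Z > -1.815) ≈ 0.9653.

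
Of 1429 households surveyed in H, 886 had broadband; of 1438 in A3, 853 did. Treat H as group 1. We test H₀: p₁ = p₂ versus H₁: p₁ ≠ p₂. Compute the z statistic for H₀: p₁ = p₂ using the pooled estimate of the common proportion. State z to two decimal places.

z = 1.47

p̂₁ = 886/1429 = 0.6200, p̂₂ = 853/1438 = 0.5932.
Pooled p̂ = (886+853)/(1429+1438) = 1739/2867 = 0.6066.
SE = √(0.238646 × 0.0013952) = 0.0182.
z = (0.6200 − 0.5932)/0.0182 = 0.0268/0.0182 = 1.47.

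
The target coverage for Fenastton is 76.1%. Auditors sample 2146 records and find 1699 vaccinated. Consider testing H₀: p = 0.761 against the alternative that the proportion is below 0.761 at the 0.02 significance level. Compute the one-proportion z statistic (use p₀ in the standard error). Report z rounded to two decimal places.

p̂ = 1699/2146 ≈ 0.7917.
SE = √(p₀(1−p₀)/n) = √(0.18188/2146) = 0.0092.
z = (0.7917 − 0.761)/0.0092 = 0.0307/0.0092 = 3.34.
p-value = P(Z < 3.335) ≈ 0.9996, so at α = 0.02 we fail to reject H₀.

z = 3.34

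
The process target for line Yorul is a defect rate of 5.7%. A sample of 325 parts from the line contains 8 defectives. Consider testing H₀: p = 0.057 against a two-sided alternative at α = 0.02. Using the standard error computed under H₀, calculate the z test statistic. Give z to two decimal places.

p̂ = 8/325 = 0.02462.
Standard error under H₀: √(0.057×0.943/325) = 0.01286.
z = (0.02462 − 0.057)/0.01286 = -0.03238/0.01286 = -2.52.
Two-sided p-value ≈ 2·Φ(−2.518) = 0.0118. With α = 0.02, reject H₀.

z = -2.52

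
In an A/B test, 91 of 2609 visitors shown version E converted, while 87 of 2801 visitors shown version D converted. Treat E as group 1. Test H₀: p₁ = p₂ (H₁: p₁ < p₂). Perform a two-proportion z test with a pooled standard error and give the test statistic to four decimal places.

z = 0.7868

p̂₁ = 91/2609 = 0.03487926, p̂₂ = 87/2801 = 0.03106034.
Pooled p̂ = (91+87)/(2609+2801) = 178/5410 = 0.03290203.
SE = √(p̂(1−p̂)(1/n₁+1/n₂)) = √(0.03290203·0.96709797·0.000740304) = √(2.35561e-05) = 0.00485346.
z = (0.03487926 − 0.03106034)/0.00485346 = 0.00381892/0.00485346 = 0.7868.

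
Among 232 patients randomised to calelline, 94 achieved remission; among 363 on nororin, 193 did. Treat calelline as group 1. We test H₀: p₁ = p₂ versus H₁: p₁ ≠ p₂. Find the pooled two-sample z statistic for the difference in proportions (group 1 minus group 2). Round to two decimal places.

p̂₁ = 94/232 = 0.4052, p̂₂ = 193/363 = 0.5317.
Pooled p̂ = (94+193)/(232+363) = 287/595 = 0.4824.
SE = √(p̂(1−p̂)(1/n₁+1/n₂)) = √(0.4824·0.5176·0.00706517) = √(0.00176409) = 0.0420.
z = (0.4052 − 0.5317)/0.0420 = -0.1265/0.0420 = -3.01.
Two-sided p-value ≈ 2·Φ(−3.012) = 0.0026.

z = -3.01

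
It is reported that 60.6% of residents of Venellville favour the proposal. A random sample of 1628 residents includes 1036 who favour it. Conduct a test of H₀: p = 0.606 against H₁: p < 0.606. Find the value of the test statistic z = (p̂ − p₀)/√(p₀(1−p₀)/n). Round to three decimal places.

z = 2.507

p̂ = 1036/1628 ≈ 0.63636.
Under H₀, SE = √(0.606·0.394/1628) = √(0.000146661) = 0.01211.
z = (0.63636 − 0.606)/0.01211 = 0.03036/0.01211 = 2.507.
p-value = P(Z < 2.507) ≈ 0.9939.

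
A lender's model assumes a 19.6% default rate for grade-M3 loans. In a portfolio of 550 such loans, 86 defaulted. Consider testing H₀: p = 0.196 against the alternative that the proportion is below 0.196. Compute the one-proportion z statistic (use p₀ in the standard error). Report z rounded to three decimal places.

p̂ = 86/550 ≈ 0.156364.
Under H₀, SE = √(0.196·0.804/550) = √(0.000286516) = 0.016927.
z = (0.156364 − 0.196)/0.016927 = -0.039636/0.016927 = -2.342.
p-value = P(Z < -2.342) ≈ 0.0096.

z = -2.342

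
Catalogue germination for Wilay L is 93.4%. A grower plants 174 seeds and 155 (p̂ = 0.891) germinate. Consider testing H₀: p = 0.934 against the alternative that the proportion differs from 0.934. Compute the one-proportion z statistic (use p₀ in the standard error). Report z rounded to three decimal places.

z = -2.295

p̂ = 155/174 ≈ 0.89080.
Under H₀, SE = √(0.934·0.066/174) = √(0.000354276) = 0.01882.
z = (0.89080 − 0.934)/0.01882 = -0.04320/0.01882 = -2.295.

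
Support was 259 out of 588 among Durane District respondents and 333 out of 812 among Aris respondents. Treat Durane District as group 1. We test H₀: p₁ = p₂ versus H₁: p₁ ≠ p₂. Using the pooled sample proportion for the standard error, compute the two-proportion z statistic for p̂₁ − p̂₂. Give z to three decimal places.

p̂₁ = 259/588 ≈ 0.44048, p̂₂ = 333/812 ≈ 0.41010.
Pooled p̂ = (259+333)/(588+812) = 592/1400 = 0.42286.
SE = √(0.244049 × 0.00293221) = 0.02675.
z = (0.44048 − 0.41010)/0.02675 = 0.03038/0.02675 = 1.136.

z = 1.136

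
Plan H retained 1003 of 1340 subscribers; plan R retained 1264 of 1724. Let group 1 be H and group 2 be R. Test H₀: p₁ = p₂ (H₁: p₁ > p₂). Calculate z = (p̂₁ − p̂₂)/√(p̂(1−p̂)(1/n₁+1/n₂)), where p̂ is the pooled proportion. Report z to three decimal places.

z = 0.959

p̂₁ = 1003/1340 ≈ 0.74851, p̂₂ = 1264/1724 ≈ 0.73318.
Pooled p̂ = (1003+1264)/(1340+1724) = 2267/3064 = 0.73988.
SE = √(p̂(1−p̂)(1/n₁+1/n₂)) = √(0.73988·0.26012·0.00132632) = √(0.000255258) = 0.01598.
z = (0.74851 − 0.73318)/0.01598 = 0.01533/0.01598 = 0.959.
p-value = P(Z > 0.959) ≈ 0.1687.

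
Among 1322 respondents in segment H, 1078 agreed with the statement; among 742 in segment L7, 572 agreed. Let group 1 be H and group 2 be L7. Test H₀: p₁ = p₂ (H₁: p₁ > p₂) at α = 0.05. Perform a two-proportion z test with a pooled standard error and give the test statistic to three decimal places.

z = 2.425

p̂₁ = 1078/1322 ≈ 0.81543, p̂₂ = 572/742 ≈ 0.77089.
Pooled p̂ = (1078+572)/(1322+742) = 1650/2064 = 0.79942.
SE = √(0.160348 × 0.00210414) = 0.01837.
z = (0.81543 − 0.77089)/0.01837 = 0.04454/0.01837 = 2.425.
p-value = P(Z > 2.425) ≈ 0.0077; since p < α = 0.05, reject H₀.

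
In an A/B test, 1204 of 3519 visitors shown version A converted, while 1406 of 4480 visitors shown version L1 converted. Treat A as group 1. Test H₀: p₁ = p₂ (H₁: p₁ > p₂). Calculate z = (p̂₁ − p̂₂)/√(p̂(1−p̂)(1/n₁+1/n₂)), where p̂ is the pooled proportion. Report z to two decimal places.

z = 2.68

p̂₁ = 1204/3519 ≈ 0.34214, p̂₂ = 1406/4480 ≈ 0.31384.
Pooled p̂ = (1204+1406)/(3519+4480) = 2610/7999 = 0.32629.
SE = √(0.219825 × 0.000507386) = 0.01056.
z = (0.34214 − 0.31384)/0.01056 = 0.02830/0.01056 = 2.68.
p-value = P(Z > 2.680) ≈ 0.0037.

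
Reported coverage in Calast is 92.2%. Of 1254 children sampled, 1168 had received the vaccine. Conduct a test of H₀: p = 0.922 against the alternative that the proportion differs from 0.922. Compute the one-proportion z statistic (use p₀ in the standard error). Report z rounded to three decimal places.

p̂ = 1168/1254 = 0.93142.
Under H₀, SE = √(0.922·0.078/1254) = √(5.73493e-05) = 0.00757.
z = (0.93142 − 0.922)/0.00757 = 0.00942/0.00757 = 1.244.
p-value = 2·P(Z > 1.244) ≈ 0.2136.

z = 1.244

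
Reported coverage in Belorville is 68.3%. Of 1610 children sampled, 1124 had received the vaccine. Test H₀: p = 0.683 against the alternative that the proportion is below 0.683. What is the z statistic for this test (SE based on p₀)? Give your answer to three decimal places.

p̂ = 1124/1610 ≈ 0.69814.
Standard error under H₀: √(0.683×0.317/1610) = 0.01160.
z = (0.69814 − 0.683)/0.01160 = 0.01514/0.01160 = 1.305.
p-value = P(Z < 1.305) ≈ 0.9041.

z = 1.305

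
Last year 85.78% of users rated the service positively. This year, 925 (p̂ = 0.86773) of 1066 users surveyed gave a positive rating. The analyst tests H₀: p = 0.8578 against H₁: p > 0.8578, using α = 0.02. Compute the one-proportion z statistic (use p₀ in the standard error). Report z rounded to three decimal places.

z = 0.928

p̂ = 925/1066 = 0.86773.
Under H₀, SE = √(0.8578·0.1422/1066) = √(0.000114427) = 0.01070.
z = (0.86773 − 0.8578)/0.01070 = 0.00993/0.01070 = 0.928.
p-value = P(Z > 0.928) ≈ 0.1766. With α = 0.02, fail to reject H₀.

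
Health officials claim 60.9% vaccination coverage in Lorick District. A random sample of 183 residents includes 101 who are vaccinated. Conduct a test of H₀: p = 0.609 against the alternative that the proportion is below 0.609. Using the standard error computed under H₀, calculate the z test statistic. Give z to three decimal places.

p̂ = 101/183 = 0.55191.
Standard error under H₀: √(0.609×0.391/183) = 0.03607.
z = (0.55191 − 0.609)/0.03607 = -0.05709/0.03607 = -1.583.
p-value = P(Z < -1.583) ≈ 0.0568.

z = -1.583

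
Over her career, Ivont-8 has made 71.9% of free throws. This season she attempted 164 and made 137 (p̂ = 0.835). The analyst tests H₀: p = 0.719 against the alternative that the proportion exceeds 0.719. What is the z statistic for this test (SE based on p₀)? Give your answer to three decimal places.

p̂ = 137/164 ≈ 0.83537.
Under H₀, SE = √(0.719·0.281/164) = √(0.00123195) = 0.03510.
z = (0.83537 − 0.719)/0.03510 = 0.11637/0.03510 = 3.315.
p-value = P(Z > 3.315) ≈ 0.0005.

z = 3.315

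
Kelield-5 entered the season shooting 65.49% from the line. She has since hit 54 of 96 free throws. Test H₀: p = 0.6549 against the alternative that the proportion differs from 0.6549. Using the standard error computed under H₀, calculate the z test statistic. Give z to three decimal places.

z = -1.904

p̂ = 54/96 ≈ 0.56250.
Under H₀, SE = √(0.6549·0.3451/96) = √(0.00235423) = 0.04852.
z = (0.56250 − 0.6549)/0.04852 = -0.09240/0.04852 = -1.904.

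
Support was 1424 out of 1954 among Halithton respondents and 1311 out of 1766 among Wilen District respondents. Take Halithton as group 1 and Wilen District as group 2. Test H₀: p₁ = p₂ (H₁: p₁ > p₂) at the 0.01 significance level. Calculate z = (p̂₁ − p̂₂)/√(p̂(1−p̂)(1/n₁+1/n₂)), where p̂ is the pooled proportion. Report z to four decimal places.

z = -0.9384

p̂₁ = 1424/1954 ≈ 0.728762, p̂₂ = 1311/1766 ≈ 0.742356.
Pooled p̂ = (1424+1311)/(1954+1766) = 2735/3720 = 0.735215.
SE = √(p̂(1−p̂)(1/n₁+1/n₂)) = √(0.735215·0.264785·0.00107802) = √(0.000209863) = 0.014487.
z = (0.728762 − 0.742356)/0.014487 = -0.013594/0.014487 = -0.9384.
p-value = P(Z > -0.938) ≈ 0.8260. With α = 0.01, fail to reject H₀.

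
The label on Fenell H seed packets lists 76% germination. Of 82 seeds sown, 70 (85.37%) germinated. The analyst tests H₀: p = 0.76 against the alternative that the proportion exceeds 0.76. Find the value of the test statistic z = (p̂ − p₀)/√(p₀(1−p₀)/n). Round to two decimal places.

p̂ = 70/82 ≈ 0.8537.
Standard error under H₀: √(0.76×0.24/82) = 0.0472.
z = (0.8537 − 0.76)/0.0472 = 0.0937/0.0472 = 1.99.
p-value = P(Z > 1.986) ≈ 0.0235.

z = 1.99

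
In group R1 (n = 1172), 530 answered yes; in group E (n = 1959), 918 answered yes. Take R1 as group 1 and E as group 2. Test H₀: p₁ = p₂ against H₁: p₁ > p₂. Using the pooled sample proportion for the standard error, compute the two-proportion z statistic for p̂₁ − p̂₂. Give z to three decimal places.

z = -0.890

p̂₁ = 530/1172 = 0.45222, p̂₂ = 918/1959 = 0.46861.
Pooled p̂ = (530+918)/(1172+1959) = 1448/3131 = 0.46247.
SE = √(0.248592 × 0.00136371) = 0.01841.
z = (0.45222 − 0.46861)/0.01841 = -0.01639/0.01841 = -0.890.
p-value = P(Z > -0.890) ≈ 0.8133.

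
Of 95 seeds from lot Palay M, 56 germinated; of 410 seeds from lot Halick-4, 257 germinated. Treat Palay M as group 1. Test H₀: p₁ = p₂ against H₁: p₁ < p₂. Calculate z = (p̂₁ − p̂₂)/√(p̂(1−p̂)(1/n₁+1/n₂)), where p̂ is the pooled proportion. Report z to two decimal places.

z = -0.68

p̂₁ = 56/95 ≈ 0.58947, p̂₂ = 257/410 ≈ 0.62683.
Pooled p̂ = (56+257)/(95+410) = 313/505 = 0.61980.
SE = √(p̂(1−p̂)(1/n₁+1/n₂)) = √(0.61980·0.38020·0.0129653) = √(0.00305525) = 0.05527.
z = (0.58947 − 0.62683)/0.05527 = -0.03736/0.05527 = -0.68.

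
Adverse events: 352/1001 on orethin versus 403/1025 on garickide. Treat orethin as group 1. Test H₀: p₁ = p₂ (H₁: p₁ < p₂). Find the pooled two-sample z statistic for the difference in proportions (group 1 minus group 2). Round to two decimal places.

z = -1.93

p̂₁ = 352/1001 = 0.3516, p̂₂ = 403/1025 = 0.3932.
Pooled p̂ = (352+403)/(1001+1025) = 755/2026 = 0.3727.
SE = √(0.233783 × 0.00197461) = 0.0215.
z = (0.3516 − 0.3932)/0.0215 = -0.0416/0.0215 = -1.93.
p-value = P(Z < -1.933) ≈ 0.0266.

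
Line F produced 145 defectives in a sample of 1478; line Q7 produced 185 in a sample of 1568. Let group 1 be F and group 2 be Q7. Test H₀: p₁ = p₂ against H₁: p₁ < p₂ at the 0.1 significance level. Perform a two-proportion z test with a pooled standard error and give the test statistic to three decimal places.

z = -1.764

p̂₁ = 145/1478 = 0.098106, p̂₂ = 185/1568 = 0.117985.
Pooled p̂ = (145+185)/(1478+1568) = 330/3046 = 0.108339.
SE = √(0.0966015 × 0.00131435) = 0.011268.
z = (0.098106 − 0.117985)/0.011268 = -0.019879/0.011268 = -1.764.
p-value = P(Z < -1.764) ≈ 0.0388; since p < α = 0.1, reject H₀.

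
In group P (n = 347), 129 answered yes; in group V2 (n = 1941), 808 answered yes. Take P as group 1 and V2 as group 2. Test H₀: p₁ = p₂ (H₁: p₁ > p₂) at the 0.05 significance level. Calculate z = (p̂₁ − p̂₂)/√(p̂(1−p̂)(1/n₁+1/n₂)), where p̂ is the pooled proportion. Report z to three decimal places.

p̂₁ = 129/347 = 0.37176, p̂₂ = 808/1941 = 0.41628.
Pooled p̂ = (129+808)/(347+1941) = 937/2288 = 0.40953.
SE = √(0.241815 × 0.00339704) = 0.02866.
z = (0.37176 − 0.41628)/0.02866 = -0.04452/0.02866 = -1.553.
p-value = P(Z > -1.553) ≈ 0.9398; since p > α = 0.05, fail to reject H₀.

z = -1.553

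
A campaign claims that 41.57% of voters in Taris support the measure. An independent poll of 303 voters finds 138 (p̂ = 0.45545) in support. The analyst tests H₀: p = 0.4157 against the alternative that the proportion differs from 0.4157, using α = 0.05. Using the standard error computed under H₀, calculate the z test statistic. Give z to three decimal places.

z = 1.404

p̂ = 138/303 ≈ 0.45545.
SE = √(p₀(1−p₀)/n) = √(0.24289/303) = 0.02831.
z = (0.45545 − 0.4157)/0.02831 = 0.03975/0.02831 = 1.404.
Two-sided p-value ≈ 2·Φ(−1.404) = 0.1604, so at α = 0.05 we fail to reject H₀.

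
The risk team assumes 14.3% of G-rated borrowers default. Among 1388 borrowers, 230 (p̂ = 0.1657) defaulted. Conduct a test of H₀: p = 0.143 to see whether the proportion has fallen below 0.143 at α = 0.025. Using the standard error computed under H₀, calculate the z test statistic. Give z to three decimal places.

z = 2.416

p̂ = 230/1388 ≈ 0.16571.
SE = √(p₀(1−p₀)/n) = √(0.12255/1388) = 0.00940.
z = (0.16571 − 0.143)/0.00940 = 0.02271/0.00940 = 2.416.
p-value = P(Z < 2.416) ≈ 0.9922. With α = 0.025, fail to reject H₀.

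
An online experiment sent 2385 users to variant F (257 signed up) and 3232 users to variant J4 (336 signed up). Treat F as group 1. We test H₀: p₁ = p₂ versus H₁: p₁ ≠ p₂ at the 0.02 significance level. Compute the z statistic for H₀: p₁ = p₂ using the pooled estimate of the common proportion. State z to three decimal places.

p̂₁ = 257/2385 ≈ 0.10776, p̂₂ = 336/3232 ≈ 0.10396.
Pooled p̂ = (257+336)/(2385+3232) = 593/5617 = 0.10557.
SE = √(p̂(1−p̂)(1/n₁+1/n₂)) = √(0.10557·0.89443·0.000728693) = √(6.88082e-05) = 0.00830.
z = (0.10776 − 0.10396)/0.00830 = 0.00380/0.00830 = 0.458.
p-value = 2·P(Z > 0.458) ≈ 0.6472; since p > α = 0.02, fail to reject H₀.

z = 0.458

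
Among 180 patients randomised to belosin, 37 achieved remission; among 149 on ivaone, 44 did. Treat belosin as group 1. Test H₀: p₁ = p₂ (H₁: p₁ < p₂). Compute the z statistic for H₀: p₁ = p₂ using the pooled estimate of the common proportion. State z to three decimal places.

z = -1.881

p̂₁ = 37/180 ≈ 0.20556, p̂₂ = 44/149 ≈ 0.29530.
Pooled p̂ = (37+44)/(180+149) = 81/329 = 0.24620.
SE = √(p̂(1−p̂)(1/n₁+1/n₂)) = √(0.24620·0.75380·0.012267) = √(0.00227658) = 0.04771.
z = (0.20556 − 0.29530)/0.04771 = -0.08974/0.04771 = -1.881.
p-value = P(Z < -1.881) ≈ 0.0300.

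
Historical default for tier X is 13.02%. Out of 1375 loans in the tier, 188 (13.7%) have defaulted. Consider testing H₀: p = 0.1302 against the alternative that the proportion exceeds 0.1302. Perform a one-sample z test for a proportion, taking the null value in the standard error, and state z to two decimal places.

p̂ = 188/1375 ≈ 0.13673.
SE = √(p₀(1−p₀)/n) = √(0.11325/1375) = 0.00908.
z = (0.13673 − 0.1302)/0.00908 = 0.00653/0.00908 = 0.72.
p-value = P(Z > 0.719) ≈ 0.2360.

z = 0.72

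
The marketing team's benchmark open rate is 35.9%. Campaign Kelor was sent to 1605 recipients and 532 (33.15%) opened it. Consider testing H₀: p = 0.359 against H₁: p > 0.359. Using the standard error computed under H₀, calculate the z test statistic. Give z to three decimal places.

z = -2.300

p̂ = 532/1605 = 0.331464.
SE = √(p₀(1−p₀)/n) = √(0.23012/1605) = 0.011974.
z = (0.331464 − 0.359)/0.011974 = -0.027536/0.011974 = -2.300.
p-value = P(Z > -2.300) ≈ 0.9893.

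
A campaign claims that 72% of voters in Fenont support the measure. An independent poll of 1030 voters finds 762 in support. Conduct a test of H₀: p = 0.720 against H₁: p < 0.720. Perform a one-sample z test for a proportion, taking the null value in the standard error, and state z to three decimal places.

z = 1.416

p̂ = 762/1030 ≈ 0.73981.
SE = √(p₀(1−p₀)/n) = √(0.2016/1030) = 0.01399.
z = (0.73981 − 0.72)/0.01399 = 0.01981/0.01399 = 1.416.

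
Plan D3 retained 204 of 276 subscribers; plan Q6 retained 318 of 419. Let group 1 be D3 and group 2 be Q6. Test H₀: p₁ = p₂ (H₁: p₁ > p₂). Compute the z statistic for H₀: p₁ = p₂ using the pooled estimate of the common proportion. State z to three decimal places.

z = -0.591

p̂₁ = 204/276 ≈ 0.73913, p̂₂ = 318/419 ≈ 0.75895.
Pooled p̂ = (204+318)/(276+419) = 522/695 = 0.75108.
SE = √(p̂(1−p̂)(1/n₁+1/n₂)) = √(0.75108·0.24892·0.00600982) = √(0.00112359) = 0.03352.
z = (0.73913 − 0.75895)/0.03352 = -0.01982/0.03352 = -0.591.
p-value = P(Z > -0.591) ≈ 0.7228.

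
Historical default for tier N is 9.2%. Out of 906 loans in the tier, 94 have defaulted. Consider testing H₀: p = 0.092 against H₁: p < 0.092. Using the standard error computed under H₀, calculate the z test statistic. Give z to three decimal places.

p̂ = 94/906 ≈ 0.10375.
Under H₀, SE = √(0.092·0.908/906) = √(9.22031e-05) = 0.00960.
z = (0.10375 − 0.092)/0.00960 = 0.01175/0.00960 = 1.224.
p-value = P(Z < 1.224) ≈ 0.8895.

z = 1.224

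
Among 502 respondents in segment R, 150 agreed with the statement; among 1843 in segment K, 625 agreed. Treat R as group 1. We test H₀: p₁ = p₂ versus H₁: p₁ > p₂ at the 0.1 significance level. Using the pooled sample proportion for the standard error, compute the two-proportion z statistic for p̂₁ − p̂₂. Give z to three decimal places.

z = -1.702

p̂₁ = 150/502 ≈ 0.298805, p̂₂ = 625/1843 ≈ 0.339121.
Pooled p̂ = (150+625)/(502+1843) = 775/2345 = 0.330490.
SE = √(p̂(1−p̂)(1/n₁+1/n₂)) = √(0.330490·0.669510·0.00253463) = √(0.000560828) = 0.023682.
z = (0.298805 − 0.339121)/0.023682 = -0.040316/0.023682 = -1.702.
p-value = P(Z > -1.702) ≈ 0.9557. With α = 0.1, fail to reject H₀.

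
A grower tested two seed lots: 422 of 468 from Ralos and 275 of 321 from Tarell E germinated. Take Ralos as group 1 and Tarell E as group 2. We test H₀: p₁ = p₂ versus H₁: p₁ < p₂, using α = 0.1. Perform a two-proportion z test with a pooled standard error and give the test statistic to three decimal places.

z = 1.935

p̂₁ = 422/468 ≈ 0.90171, p̂₂ = 275/321 ≈ 0.85670.
Pooled p̂ = (422+275)/(468+321) = 697/789 = 0.88340.
SE = √(p̂(1−p̂)(1/n₁+1/n₂)) = √(0.88340·0.11660·0.00525202) = √(0.000540994) = 0.02326.
z = (0.90171 − 0.85670)/0.02326 = 0.04501/0.02326 = 1.935.
p-value = P(Z < 1.935) ≈ 0.9735; since p > α = 0.1, fail to reject H₀.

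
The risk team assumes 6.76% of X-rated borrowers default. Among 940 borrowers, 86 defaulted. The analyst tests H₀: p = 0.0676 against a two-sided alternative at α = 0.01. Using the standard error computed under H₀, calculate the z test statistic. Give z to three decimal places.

z = 2.917

p̂ = 86/940 = 0.09149.
SE = √(p₀(1−p₀)/n) = √(0.06303/940) = 0.00819.
z = (0.09149 − 0.0676)/0.00819 = 0.02389/0.00819 = 2.917.
p-value = 2·P(Z > 2.917) ≈ 0.0035, so at α = 0.01 we reject H₀.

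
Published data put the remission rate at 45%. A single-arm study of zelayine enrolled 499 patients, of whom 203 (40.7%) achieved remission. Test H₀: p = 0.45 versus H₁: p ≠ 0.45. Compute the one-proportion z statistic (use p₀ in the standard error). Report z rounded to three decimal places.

p̂ = 203/499 = 0.40681.
Standard error under H₀: √(0.45×0.55/499) = 0.02227.
z = (0.40681 − 0.45)/0.02227 = -0.04319/0.02227 = -1.939.
Two-sided p-value ≈ 2·Φ(−1.939) = 0.0525.

z = -1.939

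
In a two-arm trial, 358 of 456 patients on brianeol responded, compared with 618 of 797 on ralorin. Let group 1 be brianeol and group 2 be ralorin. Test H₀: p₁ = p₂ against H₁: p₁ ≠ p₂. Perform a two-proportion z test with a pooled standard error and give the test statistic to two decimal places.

z = 0.40

p̂₁ = 358/456 ≈ 0.7851, p̂₂ = 618/797 ≈ 0.7754.
Pooled p̂ = (358+618)/(456+797) = 976/1253 = 0.7789.
SE = √(p̂(1−p̂)(1/n₁+1/n₂)) = √(0.7789·0.2211·0.00344769) = √(0.000593684) = 0.0244.
z = (0.7851 − 0.7754)/0.0244 = 0.0097/0.0244 = 0.40.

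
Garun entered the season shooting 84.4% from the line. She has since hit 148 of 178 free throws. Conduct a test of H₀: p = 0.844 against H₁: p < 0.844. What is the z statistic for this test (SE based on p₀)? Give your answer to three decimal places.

p̂ = 148/178 = 0.83146.
Under H₀, SE = √(0.844·0.156/178) = √(0.000739685) = 0.02720.
z = (0.83146 − 0.844)/0.02720 = -0.01254/0.02720 = -0.461.

z = -0.461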